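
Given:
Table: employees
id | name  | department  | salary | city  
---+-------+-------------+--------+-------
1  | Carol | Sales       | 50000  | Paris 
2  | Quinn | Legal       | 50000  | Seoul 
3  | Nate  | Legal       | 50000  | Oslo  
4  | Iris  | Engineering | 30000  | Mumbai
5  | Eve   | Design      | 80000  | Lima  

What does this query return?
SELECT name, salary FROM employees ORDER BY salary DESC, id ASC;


Sorting by salary DESC, then id ASC for ties

5 rows:
Eve, 80000
Carol, 50000
Quinn, 50000
Nate, 50000
Iris, 30000


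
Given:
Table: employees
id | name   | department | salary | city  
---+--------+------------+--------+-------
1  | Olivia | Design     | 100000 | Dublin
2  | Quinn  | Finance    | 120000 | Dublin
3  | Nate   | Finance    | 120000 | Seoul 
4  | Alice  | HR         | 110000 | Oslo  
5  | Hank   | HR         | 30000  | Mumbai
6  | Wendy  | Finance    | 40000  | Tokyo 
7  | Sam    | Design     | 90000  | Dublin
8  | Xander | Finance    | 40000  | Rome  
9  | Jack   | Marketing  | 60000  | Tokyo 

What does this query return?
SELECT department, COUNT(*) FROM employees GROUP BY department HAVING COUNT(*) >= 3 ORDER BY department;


Groups with count >= 3:
  Finance: 4 -> PASS
  Design: 2 -> filtered out
  HR: 2 -> filtered out
  Marketing: 1 -> filtered out


1 groups:
Finance, 4


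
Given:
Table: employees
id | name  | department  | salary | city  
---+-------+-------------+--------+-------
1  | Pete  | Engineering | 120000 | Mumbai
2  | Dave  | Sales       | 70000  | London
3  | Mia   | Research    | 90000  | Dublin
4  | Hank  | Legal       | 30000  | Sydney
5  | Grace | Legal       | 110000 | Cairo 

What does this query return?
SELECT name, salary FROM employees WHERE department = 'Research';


Filtering: department = 'Research'
Matching rows: 1

1 rows:
Mia, 90000


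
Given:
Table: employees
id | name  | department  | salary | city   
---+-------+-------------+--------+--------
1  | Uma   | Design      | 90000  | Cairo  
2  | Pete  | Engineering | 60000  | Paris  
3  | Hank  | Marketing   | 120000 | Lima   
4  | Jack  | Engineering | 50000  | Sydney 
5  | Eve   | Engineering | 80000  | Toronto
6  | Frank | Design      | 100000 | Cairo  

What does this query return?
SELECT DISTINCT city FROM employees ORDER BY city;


All 'city' values (row order): Cairo, Paris, Lima, Sydney, Toronto, Cairo
Removing duplicates leaves 5 unique value(s).

5 values:
Cairo
Lima
Paris
Sydney
Toronto


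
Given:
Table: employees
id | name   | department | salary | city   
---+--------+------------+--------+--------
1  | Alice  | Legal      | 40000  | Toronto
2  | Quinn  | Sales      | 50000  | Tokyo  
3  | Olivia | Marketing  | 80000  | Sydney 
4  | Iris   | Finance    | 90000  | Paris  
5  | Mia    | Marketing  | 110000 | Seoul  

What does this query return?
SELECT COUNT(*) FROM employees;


COUNT(*) counts all rows

5


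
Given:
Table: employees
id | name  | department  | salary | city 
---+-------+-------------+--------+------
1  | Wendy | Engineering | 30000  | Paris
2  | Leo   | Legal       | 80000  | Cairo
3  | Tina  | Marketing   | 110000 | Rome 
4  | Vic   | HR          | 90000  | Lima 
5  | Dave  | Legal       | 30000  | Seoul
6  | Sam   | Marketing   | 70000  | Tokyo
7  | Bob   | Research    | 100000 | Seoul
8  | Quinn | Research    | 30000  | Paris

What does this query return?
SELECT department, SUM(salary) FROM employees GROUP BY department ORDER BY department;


Summing salary within each department:
  Engineering: 30000 = 30000
  HR: 90000 = 90000
  Legal: 80000 + 30000 = 110000
  Marketing: 110000 + 70000 = 180000
  Research: 100000 + 30000 = 130000


5 groups:
Engineering, 30000
HR, 90000
Legal, 110000
Marketing, 180000
Research, 130000


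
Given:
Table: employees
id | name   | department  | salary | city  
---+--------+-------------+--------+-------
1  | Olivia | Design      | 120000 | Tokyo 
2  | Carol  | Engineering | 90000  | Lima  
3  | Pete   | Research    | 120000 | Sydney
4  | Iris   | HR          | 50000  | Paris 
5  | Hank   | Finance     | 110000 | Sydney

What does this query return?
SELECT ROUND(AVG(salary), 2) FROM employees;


SUM(salary) = 490000
COUNT = 5
ROUND(AVG, 2) = ROUND(490000 / 5, 2) = 98000.0

98000.0


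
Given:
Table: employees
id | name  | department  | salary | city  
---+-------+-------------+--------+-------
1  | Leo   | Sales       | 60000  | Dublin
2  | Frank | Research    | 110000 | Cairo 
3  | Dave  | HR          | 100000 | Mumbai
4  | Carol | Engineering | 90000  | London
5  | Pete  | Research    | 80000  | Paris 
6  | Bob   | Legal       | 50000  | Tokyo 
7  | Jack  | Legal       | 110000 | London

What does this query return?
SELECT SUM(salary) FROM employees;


SUM(salary) = 60000 + 110000 + 100000 + 90000 + 80000 + 50000 + 110000 = 600000

600000


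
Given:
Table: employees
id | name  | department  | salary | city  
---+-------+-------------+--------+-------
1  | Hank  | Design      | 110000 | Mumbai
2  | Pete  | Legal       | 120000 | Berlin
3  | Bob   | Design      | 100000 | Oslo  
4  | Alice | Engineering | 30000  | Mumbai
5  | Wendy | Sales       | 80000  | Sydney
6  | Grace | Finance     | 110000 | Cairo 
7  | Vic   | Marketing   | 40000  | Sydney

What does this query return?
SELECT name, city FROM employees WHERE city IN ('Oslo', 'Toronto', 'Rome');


Filtering: city IN ('Oslo', 'Toronto', 'Rome')
Matching: 1 rows

1 rows:
Bob, Oslo


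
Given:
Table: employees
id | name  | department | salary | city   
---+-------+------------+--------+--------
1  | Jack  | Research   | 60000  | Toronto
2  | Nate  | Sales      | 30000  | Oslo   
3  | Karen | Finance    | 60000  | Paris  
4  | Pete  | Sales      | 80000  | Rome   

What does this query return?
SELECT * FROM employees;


SELECT * returns all 4 rows with all columns

4 rows:
1, Jack, Research, 60000, Toronto
2, Nate, Sales, 30000, Oslo
3, Karen, Finance, 60000, Paris
4, Pete, Sales, 80000, Rome


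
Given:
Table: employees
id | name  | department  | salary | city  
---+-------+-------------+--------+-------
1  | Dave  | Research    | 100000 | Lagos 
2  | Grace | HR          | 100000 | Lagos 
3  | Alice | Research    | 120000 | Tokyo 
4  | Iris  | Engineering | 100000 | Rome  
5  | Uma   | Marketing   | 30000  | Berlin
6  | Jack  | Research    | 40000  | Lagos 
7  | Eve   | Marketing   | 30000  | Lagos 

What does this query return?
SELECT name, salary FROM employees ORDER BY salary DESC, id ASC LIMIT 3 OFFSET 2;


Sort by salary DESC (id ASC tiebreak), then skip 2 and take 3
Rows 3 through 5

3 rows:
Grace, 100000
Iris, 100000
Jack, 40000


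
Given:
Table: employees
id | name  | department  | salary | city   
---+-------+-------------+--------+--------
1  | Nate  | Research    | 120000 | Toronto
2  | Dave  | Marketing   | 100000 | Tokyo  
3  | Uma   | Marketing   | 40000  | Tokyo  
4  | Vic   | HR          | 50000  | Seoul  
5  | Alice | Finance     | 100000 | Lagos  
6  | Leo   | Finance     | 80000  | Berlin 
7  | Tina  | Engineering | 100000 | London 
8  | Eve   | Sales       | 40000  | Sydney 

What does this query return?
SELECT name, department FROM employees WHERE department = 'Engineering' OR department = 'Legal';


Filtering: department = 'Engineering' OR 'Legal'
Matching: 1 rows

1 rows:
Tina, Engineering


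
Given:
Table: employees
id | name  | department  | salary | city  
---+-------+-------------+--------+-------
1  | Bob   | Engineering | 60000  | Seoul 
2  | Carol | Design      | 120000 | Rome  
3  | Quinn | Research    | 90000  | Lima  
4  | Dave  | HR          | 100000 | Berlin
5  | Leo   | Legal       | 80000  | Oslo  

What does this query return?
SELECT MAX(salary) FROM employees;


Salaries: 60000, 120000, 90000, 100000, 80000
MAX = 120000

120000


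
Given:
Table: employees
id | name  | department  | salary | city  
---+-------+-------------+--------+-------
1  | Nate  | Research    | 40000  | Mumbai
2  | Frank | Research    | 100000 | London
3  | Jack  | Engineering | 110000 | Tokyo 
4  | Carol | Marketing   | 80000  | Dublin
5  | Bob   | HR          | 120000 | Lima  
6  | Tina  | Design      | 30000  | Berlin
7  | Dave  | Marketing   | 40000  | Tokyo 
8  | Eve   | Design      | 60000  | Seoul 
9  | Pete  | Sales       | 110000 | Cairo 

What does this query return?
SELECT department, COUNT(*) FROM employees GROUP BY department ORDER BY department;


Assigning each row to its department group:
  Nate -> Research
  Frank -> Research
  Jack -> Engineering
  Carol -> Marketing
  Bob -> HR
  Tina -> Design
  Dave -> Marketing
  Eve -> Design
  Pete -> Sales


6 groups:
Design, 2
Engineering, 1
HR, 1
Marketing, 2
Research, 2
Sales, 1


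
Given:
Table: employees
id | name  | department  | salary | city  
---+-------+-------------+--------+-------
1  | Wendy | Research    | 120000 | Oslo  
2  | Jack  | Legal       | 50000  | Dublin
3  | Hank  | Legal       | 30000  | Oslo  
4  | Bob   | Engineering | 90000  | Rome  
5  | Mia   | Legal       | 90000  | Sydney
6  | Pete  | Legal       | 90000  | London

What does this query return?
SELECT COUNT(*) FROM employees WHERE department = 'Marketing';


Counting rows where department = 'Marketing'


0


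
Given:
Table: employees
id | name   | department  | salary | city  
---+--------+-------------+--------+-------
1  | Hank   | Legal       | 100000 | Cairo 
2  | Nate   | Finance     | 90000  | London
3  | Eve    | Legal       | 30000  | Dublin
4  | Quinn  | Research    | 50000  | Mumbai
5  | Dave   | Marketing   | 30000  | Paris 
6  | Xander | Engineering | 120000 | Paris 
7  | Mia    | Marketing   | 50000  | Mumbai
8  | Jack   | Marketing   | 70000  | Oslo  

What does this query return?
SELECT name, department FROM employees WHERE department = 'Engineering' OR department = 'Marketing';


Filtering: department = 'Engineering' OR 'Marketing'
Matching: 4 rows

4 rows:
Dave, Marketing
Xander, Engineering
Mia, Marketing
Jack, Marketing


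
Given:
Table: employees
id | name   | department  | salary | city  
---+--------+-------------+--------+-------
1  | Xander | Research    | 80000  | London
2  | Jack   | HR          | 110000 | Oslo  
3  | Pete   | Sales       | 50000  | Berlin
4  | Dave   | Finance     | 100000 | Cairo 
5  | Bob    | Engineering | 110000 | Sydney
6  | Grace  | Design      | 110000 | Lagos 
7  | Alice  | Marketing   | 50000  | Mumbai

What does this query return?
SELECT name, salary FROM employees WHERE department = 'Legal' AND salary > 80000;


Filtering: department = 'Legal' AND salary > 80000
Matching: 0 rows

Empty result set (0 rows)


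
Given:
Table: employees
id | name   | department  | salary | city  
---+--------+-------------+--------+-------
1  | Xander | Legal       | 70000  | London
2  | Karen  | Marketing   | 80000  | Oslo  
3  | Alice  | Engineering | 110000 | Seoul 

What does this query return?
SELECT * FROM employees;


SELECT * returns all 3 rows with all columns

3 rows:
1, Xander, Legal, 70000, London
2, Karen, Marketing, 80000, Oslo
3, Alice, Engineering, 110000, Seoul


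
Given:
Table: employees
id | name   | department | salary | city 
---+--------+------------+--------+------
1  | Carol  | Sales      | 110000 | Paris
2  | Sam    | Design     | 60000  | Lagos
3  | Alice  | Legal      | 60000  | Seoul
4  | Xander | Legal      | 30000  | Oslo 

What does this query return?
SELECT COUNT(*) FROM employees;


COUNT(*) counts all rows

4


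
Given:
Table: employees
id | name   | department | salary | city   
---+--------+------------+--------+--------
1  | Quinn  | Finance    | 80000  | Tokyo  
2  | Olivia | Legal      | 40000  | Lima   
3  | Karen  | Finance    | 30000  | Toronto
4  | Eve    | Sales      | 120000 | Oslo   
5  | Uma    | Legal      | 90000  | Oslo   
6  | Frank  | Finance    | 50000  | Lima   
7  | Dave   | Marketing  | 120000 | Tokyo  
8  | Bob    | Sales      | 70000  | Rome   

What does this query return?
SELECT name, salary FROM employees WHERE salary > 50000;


Filtering: salary > 50000
Matching: 5 rows

5 rows:
Quinn, 80000
Eve, 120000
Uma, 90000
Dave, 120000
Bob, 70000


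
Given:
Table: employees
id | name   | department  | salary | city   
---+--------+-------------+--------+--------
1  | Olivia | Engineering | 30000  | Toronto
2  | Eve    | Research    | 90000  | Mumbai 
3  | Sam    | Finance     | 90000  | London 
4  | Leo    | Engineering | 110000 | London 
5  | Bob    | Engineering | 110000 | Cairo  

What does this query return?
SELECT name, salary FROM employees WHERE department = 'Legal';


Filtering: department = 'Legal'
Matching rows: 0

Empty result set (0 rows)


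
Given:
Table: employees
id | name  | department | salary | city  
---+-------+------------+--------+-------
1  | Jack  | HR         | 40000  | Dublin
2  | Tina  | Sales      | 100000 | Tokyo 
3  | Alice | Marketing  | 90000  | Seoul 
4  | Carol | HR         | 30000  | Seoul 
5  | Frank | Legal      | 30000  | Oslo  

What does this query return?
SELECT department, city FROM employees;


Projecting columns: department, city

5 rows:
HR, Dublin
Sales, Tokyo
Marketing, Seoul
HR, Seoul
Legal, Oslo


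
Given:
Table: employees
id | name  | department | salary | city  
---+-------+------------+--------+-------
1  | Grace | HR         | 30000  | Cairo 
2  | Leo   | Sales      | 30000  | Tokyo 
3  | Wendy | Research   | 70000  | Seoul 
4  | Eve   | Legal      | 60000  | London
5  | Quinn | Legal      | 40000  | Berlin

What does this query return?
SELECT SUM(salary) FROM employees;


SUM(salary) = 30000 + 30000 + 70000 + 60000 + 40000 = 230000

230000


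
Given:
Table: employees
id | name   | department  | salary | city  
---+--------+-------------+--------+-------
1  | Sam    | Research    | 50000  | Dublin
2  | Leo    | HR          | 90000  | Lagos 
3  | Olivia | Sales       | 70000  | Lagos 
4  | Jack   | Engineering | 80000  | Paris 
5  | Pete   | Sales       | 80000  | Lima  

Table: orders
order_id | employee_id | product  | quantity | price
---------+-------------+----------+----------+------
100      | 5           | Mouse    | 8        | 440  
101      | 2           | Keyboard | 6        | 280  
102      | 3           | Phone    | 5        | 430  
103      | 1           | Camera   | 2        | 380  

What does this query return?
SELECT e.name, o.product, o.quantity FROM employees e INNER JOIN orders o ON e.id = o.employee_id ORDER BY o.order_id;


Joining employees.id = orders.employee_id:
  employee Pete (id=5) -> order Mouse
  employee Leo (id=2) -> order Keyboard
  employee Olivia (id=3) -> order Phone
  employee Sam (id=1) -> order Camera


4 rows:
Pete, Mouse, 8
Leo, Keyboard, 6
Olivia, Phone, 5
Sam, Camera, 2


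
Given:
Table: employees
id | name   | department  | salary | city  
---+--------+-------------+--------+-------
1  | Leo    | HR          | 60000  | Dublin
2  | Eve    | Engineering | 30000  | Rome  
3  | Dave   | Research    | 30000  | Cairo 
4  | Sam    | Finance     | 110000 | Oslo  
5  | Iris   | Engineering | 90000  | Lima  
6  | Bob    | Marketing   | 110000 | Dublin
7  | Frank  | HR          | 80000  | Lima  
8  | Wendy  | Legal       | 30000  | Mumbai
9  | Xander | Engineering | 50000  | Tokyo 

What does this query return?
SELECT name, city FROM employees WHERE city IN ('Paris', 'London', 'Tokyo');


Filtering: city IN ('Paris', 'London', 'Tokyo')
Matching: 1 rows

1 rows:
Xander, Tokyo


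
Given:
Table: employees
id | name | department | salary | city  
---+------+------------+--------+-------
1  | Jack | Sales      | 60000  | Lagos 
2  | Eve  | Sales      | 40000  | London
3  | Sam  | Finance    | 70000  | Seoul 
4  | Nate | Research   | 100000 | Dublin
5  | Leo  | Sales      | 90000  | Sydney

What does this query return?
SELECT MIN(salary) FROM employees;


Salaries: 60000, 40000, 70000, 100000, 90000
MIN = 40000

40000


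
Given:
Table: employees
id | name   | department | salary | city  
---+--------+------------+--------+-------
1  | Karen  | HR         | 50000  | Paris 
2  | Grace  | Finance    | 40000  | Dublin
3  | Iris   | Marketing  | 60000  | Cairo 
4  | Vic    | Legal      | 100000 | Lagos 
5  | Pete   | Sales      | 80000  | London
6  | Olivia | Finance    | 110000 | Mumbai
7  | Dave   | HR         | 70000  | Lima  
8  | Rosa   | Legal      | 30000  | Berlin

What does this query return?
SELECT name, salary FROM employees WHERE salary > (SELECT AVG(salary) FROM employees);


Subquery: AVG(salary) = 67500.0
Filtering: salary > 67500.0
  Vic (100000) -> MATCH
  Pete (80000) -> MATCH
  Olivia (110000) -> MATCH
  Dave (70000) -> MATCH


4 rows:
Vic, 100000
Pete, 80000
Olivia, 110000
Dave, 70000


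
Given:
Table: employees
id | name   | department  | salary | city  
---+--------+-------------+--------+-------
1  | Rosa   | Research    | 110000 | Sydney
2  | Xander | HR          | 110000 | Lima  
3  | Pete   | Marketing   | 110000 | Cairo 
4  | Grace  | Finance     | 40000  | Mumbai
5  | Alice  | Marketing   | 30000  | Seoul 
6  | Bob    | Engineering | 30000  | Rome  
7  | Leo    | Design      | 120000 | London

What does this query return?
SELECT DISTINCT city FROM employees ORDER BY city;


All 'city' values (row order): Sydney, Lima, Cairo, Mumbai, Seoul, Rome, London
Removing duplicates leaves 7 unique value(s).

7 values:
Cairo
Lima
London
Mumbai
Rome
Seoul
Sydney


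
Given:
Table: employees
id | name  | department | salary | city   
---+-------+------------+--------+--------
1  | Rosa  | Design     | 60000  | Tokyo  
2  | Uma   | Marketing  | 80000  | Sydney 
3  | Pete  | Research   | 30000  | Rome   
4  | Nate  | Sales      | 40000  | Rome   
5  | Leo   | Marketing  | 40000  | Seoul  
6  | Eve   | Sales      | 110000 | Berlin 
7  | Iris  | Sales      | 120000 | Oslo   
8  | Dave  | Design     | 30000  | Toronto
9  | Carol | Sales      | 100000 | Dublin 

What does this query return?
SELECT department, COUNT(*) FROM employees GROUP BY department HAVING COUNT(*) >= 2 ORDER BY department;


Groups with count >= 2:
  Design: 2 -> PASS
  Marketing: 2 -> PASS
  Sales: 4 -> PASS
  Research: 1 -> filtered out


3 groups:
Design, 2
Marketing, 2
Sales, 4


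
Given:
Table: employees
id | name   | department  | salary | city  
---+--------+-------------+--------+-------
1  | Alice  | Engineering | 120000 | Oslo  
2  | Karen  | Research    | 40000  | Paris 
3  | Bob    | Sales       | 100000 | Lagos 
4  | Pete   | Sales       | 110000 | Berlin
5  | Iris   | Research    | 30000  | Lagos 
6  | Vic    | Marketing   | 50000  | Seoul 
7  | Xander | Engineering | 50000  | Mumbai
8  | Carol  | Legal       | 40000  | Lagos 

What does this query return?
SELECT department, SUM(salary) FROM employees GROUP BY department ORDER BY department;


Summing salary within each department:
  Engineering: 120000 + 50000 = 170000
  Legal: 40000 = 40000
  Marketing: 50000 = 50000
  Research: 40000 + 30000 = 70000
  Sales: 100000 + 110000 = 210000


5 groups:
Engineering, 170000
Legal, 40000
Marketing, 50000
Research, 70000
Sales, 210000


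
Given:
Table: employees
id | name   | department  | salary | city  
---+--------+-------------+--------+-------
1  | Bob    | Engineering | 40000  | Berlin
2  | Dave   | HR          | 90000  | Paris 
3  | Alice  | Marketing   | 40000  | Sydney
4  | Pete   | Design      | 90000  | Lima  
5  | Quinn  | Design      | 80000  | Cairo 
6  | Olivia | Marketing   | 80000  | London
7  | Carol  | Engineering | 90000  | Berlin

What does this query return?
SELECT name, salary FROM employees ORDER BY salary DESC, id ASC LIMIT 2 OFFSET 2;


Sort by salary DESC (id ASC tiebreak), then skip 2 and take 2
Rows 3 through 4

2 rows:
Carol, 90000
Quinn, 80000


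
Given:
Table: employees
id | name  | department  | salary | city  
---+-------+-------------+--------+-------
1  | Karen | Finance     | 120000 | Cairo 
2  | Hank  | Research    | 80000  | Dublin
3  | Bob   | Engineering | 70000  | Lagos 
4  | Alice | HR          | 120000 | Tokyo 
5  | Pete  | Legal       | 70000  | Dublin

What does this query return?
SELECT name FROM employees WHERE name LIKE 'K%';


LIKE 'K%' matches names starting with 'K'
Matching: 1

1 rows:
Karen


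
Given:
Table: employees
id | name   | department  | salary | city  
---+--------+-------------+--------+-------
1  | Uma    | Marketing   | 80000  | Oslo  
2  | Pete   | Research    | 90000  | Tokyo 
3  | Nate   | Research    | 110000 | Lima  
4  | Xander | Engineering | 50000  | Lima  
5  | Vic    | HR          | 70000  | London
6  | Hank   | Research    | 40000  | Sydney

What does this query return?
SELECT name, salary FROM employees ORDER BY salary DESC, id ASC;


Sorting by salary DESC, then id ASC for ties

6 rows:
Nate, 110000
Pete, 90000
Uma, 80000
Vic, 70000
Xander, 50000
Hank, 40000


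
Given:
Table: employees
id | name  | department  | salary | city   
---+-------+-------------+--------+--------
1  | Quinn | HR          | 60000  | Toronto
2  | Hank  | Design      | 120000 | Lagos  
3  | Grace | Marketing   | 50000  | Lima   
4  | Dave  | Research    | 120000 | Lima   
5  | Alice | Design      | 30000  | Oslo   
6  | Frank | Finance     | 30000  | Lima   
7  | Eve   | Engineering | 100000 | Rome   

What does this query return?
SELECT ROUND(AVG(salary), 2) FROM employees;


SUM(salary) = 510000
COUNT = 7
ROUND(AVG, 2) = ROUND(510000 / 7, 2) = 72857.14

72857.14


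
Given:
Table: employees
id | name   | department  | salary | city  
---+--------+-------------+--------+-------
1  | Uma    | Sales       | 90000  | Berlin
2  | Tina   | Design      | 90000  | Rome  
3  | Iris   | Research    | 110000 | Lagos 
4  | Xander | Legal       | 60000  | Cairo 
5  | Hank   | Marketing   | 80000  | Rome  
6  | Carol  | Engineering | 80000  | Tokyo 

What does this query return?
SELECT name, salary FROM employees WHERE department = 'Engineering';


Filtering: department = 'Engineering'
Matching rows: 1

1 rows:
Carol, 80000


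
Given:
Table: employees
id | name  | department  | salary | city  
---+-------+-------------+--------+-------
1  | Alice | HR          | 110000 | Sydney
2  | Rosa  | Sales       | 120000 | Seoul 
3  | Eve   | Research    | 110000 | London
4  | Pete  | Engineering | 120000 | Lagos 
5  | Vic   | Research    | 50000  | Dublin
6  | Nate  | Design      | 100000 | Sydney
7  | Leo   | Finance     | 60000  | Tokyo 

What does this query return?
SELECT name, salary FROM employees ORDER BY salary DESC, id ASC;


Sorting by salary DESC, then id ASC for ties

7 rows:
Rosa, 120000
Pete, 120000
Alice, 110000
Eve, 110000
Nate, 100000
Leo, 60000
Vic, 50000


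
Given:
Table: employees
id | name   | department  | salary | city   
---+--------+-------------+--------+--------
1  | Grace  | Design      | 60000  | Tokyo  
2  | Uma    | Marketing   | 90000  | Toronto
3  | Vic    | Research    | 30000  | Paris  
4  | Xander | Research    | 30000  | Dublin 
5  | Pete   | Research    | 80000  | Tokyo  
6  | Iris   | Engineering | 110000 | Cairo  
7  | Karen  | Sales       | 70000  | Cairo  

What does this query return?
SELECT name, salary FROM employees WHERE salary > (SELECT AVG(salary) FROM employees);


Subquery: AVG(salary) = 67142.86
Filtering: salary > 67142.86
  Uma (90000) -> MATCH
  Pete (80000) -> MATCH
  Iris (110000) -> MATCH
  Karen (70000) -> MATCH


4 rows:
Uma, 90000
Pete, 80000
Iris, 110000
Karen, 70000


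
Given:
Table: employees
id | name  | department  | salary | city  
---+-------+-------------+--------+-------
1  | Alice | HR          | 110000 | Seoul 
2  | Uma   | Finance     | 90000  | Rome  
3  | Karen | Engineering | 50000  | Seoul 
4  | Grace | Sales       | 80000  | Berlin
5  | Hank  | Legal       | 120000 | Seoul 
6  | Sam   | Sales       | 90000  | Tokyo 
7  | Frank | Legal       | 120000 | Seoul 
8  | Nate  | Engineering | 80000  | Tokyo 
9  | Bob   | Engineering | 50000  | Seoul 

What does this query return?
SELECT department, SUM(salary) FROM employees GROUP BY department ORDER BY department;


Summing salary within each department:
  Engineering: 50000 + 80000 + 50000 = 180000
  Finance: 90000 = 90000
  HR: 110000 = 110000
  Legal: 120000 + 120000 = 240000
  Sales: 80000 + 90000 = 170000


5 groups:
Engineering, 180000
Finance, 90000
HR, 110000
Legal, 240000
Sales, 170000


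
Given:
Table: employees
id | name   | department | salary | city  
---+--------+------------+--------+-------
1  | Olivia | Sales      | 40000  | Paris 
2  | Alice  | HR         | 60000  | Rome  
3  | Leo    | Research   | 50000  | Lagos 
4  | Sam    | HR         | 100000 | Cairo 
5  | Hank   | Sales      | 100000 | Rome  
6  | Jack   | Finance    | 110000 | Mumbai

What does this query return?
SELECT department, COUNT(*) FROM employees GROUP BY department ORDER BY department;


Assigning each row to its department group:
  Olivia -> Sales
  Alice -> HR
  Leo -> Research
  Sam -> HR
  Hank -> Sales
  Jack -> Finance


4 groups:
Finance, 1
HR, 2
Research, 1
Sales, 2


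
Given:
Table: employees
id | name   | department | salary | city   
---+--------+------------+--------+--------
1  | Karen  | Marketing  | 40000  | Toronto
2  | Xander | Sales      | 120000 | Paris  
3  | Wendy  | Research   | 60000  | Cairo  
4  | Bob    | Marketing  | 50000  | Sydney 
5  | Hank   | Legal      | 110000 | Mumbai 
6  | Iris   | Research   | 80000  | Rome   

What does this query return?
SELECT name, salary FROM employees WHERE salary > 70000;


Filtering: salary > 70000
Matching: 3 rows

3 rows:
Xander, 120000
Hank, 110000
Iris, 80000


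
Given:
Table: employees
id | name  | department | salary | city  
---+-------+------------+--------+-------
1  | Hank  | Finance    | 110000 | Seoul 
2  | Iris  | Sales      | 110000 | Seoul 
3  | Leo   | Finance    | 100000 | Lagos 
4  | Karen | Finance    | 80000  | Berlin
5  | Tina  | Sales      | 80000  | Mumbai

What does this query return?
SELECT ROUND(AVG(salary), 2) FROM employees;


SUM(salary) = 480000
COUNT = 5
ROUND(AVG, 2) = ROUND(480000 / 5, 2) = 96000.0

96000.0


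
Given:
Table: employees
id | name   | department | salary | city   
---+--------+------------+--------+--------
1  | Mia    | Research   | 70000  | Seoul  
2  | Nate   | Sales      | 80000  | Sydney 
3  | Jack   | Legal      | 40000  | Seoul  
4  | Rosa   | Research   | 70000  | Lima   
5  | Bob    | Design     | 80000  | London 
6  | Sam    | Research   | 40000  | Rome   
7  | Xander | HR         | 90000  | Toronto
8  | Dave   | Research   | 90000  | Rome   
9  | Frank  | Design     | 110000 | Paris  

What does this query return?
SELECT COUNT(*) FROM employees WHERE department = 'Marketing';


Counting rows where department = 'Marketing'


0


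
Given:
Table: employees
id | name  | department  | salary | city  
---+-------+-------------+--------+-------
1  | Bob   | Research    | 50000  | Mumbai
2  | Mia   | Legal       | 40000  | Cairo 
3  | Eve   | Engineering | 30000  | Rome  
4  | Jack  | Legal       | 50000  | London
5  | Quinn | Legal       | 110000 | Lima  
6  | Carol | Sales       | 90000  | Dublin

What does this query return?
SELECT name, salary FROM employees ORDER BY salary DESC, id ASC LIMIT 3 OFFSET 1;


Sort by salary DESC (id ASC tiebreak), then skip 1 and take 3
Rows 2 through 4

3 rows:
Carol, 90000
Bob, 50000
Jack, 50000


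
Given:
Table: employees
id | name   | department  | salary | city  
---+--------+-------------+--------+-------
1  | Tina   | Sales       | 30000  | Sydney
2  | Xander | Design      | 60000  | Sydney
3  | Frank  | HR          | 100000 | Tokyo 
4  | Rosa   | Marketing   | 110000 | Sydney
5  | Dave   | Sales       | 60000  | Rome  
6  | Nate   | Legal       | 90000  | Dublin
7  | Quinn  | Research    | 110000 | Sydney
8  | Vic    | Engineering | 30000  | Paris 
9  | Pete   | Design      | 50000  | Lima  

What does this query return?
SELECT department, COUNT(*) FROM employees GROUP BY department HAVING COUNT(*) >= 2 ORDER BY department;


Groups with count >= 2:
  Design: 2 -> PASS
  Sales: 2 -> PASS
  Engineering: 1 -> filtered out
  HR: 1 -> filtered out
  Legal: 1 -> filtered out
  Marketing: 1 -> filtered out
  Research: 1 -> filtered out


2 groups:
Design, 2
Sales, 2


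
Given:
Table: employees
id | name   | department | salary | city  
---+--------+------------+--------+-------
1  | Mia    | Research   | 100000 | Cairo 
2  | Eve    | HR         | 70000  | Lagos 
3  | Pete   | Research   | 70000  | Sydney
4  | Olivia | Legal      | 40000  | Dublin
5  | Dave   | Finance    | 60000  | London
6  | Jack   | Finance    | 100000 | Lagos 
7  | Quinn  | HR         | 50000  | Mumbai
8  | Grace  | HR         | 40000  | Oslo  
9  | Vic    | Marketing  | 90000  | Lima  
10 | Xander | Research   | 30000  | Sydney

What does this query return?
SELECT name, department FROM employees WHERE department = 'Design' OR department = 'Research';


Filtering: department = 'Design' OR 'Research'
Matching: 3 rows

3 rows:
Mia, Research
Pete, Research
Xander, Research


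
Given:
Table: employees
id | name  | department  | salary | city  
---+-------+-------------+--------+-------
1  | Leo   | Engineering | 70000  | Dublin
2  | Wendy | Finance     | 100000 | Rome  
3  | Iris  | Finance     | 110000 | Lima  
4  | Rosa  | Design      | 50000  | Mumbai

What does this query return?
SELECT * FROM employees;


SELECT * returns all 4 rows with all columns

4 rows:
1, Leo, Engineering, 70000, Dublin
2, Wendy, Finance, 100000, Rome
3, Iris, Finance, 110000, Lima
4, Rosa, Design, 50000, Mumbai


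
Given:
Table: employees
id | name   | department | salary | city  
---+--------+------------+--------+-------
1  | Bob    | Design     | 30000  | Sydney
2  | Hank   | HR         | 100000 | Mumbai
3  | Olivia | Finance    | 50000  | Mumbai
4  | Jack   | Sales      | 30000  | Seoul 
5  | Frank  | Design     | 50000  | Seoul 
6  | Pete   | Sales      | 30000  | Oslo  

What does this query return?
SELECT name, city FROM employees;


Projecting columns: name, city

6 rows:
Bob, Sydney
Hank, Mumbai
Olivia, Mumbai
Jack, Seoul
Frank, Seoul
Pete, Oslo


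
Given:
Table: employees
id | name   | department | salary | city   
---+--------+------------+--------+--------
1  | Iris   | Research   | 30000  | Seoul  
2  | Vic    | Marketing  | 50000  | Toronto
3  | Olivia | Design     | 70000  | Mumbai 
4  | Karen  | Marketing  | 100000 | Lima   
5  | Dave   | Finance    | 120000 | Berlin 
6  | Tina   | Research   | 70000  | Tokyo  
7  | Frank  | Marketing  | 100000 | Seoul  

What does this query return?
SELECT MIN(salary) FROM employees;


Salaries: 30000, 50000, 70000, 100000, 120000, 70000, 100000
MIN = 30000

30000


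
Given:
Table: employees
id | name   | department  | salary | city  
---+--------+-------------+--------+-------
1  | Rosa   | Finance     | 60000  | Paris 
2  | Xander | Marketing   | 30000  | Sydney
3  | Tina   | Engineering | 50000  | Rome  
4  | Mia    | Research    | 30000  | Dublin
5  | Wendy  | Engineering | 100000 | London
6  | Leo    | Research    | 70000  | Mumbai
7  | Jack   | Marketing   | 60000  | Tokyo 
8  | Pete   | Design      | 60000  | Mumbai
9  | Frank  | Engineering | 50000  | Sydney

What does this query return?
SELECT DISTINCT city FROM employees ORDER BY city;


All 'city' values (row order): Paris, Sydney, Rome, Dublin, London, Mumbai, Tokyo, Mumbai, Sydney
Removing duplicates leaves 7 unique value(s).

7 values:
Dublin
London
Mumbai
Paris
Rome
Sydney
Tokyo


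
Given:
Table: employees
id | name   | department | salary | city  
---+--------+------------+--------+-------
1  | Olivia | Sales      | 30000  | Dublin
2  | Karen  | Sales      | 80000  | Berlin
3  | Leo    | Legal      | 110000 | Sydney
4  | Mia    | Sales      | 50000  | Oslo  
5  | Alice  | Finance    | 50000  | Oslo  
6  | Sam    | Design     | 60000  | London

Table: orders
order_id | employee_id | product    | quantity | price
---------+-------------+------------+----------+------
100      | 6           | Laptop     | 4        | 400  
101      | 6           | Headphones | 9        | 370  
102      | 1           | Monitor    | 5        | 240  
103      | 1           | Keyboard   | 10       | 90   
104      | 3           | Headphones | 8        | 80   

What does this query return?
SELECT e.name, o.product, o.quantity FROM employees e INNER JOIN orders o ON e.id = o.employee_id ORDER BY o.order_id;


Joining employees.id = orders.employee_id:
  employee Sam (id=6) -> order Laptop
  employee Sam (id=6) -> order Headphones
  employee Olivia (id=1) -> order Monitor
  employee Olivia (id=1) -> order Keyboard
  employee Leo (id=3) -> order Headphones


5 rows:
Sam, Laptop, 4
Sam, Headphones, 9
Olivia, Monitor, 5
Olivia, Keyboard, 10
Leo, Headphones, 8


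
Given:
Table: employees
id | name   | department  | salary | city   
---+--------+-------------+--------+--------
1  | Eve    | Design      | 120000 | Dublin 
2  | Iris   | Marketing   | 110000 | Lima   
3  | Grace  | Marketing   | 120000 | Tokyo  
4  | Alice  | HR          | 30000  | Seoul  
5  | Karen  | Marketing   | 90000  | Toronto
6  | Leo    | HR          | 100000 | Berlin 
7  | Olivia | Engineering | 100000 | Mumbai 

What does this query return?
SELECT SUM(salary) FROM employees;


SUM(salary) = 120000 + 110000 + 120000 + 30000 + 90000 + 100000 + 100000 = 670000

670000


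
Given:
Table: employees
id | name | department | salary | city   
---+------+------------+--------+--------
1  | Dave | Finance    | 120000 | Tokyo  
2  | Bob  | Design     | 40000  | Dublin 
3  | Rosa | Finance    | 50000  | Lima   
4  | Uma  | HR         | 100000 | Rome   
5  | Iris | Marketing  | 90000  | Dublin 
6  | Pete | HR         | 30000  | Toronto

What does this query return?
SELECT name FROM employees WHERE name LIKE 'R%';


LIKE 'R%' matches names starting with 'R'
Matching: 1

1 rows:
Rosa


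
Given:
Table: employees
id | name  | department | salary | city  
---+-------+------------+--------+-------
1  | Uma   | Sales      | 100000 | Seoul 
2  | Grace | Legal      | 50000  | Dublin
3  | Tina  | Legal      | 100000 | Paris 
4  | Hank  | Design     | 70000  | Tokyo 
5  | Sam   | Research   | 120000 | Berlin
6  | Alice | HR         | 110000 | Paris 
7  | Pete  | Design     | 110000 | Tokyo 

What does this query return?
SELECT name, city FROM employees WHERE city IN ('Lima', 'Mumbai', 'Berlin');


Filtering: city IN ('Lima', 'Mumbai', 'Berlin')
Matching: 1 rows

1 rows:
Sam, Berlin


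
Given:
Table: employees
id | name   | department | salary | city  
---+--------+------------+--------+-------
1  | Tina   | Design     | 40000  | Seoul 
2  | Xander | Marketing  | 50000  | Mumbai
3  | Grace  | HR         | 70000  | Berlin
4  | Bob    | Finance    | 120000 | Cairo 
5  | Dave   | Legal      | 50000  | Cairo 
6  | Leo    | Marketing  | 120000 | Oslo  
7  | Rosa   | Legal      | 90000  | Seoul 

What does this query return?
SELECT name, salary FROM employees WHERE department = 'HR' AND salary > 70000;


Filtering: department = 'HR' AND salary > 70000
Matching: 0 rows

Empty result set (0 rows)


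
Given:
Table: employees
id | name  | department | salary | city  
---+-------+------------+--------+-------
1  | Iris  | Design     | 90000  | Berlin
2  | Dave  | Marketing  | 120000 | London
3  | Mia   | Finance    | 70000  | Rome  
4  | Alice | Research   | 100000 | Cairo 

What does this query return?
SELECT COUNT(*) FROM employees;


COUNT(*) counts all rows

4


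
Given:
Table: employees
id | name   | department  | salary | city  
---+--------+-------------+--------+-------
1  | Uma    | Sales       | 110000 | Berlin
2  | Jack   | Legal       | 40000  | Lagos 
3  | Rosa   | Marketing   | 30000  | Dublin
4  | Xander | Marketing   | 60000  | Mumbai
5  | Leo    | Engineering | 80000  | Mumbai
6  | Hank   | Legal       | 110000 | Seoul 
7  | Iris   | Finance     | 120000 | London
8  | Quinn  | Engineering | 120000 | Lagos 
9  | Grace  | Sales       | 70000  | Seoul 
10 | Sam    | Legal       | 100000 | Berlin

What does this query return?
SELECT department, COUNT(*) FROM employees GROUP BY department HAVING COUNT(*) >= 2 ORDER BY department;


Groups with count >= 2:
  Engineering: 2 -> PASS
  Legal: 3 -> PASS
  Marketing: 2 -> PASS
  Sales: 2 -> PASS
  Finance: 1 -> filtered out


4 groups:
Engineering, 2
Legal, 3
Marketing, 2
Sales, 2


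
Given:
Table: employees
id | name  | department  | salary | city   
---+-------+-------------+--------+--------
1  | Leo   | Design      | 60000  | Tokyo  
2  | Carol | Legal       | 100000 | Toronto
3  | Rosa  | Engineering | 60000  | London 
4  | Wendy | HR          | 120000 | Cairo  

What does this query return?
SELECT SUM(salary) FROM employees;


SUM(salary) = 60000 + 100000 + 60000 + 120000 = 340000

340000


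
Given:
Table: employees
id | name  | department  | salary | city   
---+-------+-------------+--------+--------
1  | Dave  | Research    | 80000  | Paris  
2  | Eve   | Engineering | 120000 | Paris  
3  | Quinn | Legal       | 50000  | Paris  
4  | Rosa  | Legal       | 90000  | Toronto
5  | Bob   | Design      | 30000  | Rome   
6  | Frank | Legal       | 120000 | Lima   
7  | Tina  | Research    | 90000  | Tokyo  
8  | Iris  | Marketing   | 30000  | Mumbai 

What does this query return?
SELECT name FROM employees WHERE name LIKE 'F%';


LIKE 'F%' matches names starting with 'F'
Matching: 1

1 rows:
Frank


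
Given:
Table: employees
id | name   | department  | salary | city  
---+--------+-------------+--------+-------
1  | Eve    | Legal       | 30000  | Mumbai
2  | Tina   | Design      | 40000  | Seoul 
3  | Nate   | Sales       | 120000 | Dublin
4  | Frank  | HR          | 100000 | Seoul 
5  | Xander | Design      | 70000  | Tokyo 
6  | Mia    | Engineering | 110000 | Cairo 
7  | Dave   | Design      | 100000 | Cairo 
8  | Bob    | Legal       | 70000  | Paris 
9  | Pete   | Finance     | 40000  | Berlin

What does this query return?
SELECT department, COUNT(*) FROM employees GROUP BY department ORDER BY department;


Assigning each row to its department group:
  Eve -> Legal
  Tina -> Design
  Nate -> Sales
  Frank -> HR
  Xander -> Design
  Mia -> Engineering
  Dave -> Design
  Bob -> Legal
  Pete -> Finance


6 groups:
Design, 3
Engineering, 1
Finance, 1
HR, 1
Legal, 2
Sales, 1


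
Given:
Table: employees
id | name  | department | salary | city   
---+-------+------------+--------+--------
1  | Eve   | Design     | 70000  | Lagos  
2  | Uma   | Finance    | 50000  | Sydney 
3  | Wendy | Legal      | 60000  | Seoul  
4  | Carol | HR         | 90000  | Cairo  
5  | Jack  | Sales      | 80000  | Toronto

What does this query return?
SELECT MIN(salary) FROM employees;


Salaries: 70000, 50000, 60000, 90000, 80000
MIN = 50000

50000


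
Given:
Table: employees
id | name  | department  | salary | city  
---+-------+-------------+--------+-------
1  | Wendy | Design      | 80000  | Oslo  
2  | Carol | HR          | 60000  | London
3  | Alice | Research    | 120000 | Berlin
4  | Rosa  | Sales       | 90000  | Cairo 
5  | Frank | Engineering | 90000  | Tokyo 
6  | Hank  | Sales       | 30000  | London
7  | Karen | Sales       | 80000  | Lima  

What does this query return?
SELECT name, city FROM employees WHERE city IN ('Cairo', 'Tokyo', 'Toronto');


Filtering: city IN ('Cairo', 'Tokyo', 'Toronto')
Matching: 2 rows

2 rows:
Rosa, Cairo
Frank, Tokyo


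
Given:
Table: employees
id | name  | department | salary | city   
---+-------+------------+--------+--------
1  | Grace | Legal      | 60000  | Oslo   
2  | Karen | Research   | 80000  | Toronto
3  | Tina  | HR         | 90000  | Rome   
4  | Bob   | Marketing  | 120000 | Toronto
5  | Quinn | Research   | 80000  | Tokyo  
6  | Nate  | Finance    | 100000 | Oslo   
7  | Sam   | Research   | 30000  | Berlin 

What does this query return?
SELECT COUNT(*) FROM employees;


COUNT(*) counts all rows

7


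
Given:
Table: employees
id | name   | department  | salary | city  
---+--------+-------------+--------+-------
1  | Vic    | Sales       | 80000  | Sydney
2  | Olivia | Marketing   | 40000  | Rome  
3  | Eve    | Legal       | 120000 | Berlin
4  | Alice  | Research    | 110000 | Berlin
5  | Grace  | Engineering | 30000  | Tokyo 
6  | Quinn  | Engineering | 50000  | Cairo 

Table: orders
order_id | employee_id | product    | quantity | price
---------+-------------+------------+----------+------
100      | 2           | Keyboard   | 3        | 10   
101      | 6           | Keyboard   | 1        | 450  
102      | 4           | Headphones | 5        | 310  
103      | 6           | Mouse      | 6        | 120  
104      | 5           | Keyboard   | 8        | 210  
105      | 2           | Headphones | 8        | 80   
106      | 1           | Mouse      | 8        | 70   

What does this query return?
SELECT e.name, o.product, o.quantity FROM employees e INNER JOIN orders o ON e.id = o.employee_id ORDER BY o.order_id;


Joining employees.id = orders.employee_id:
  employee Olivia (id=2) -> order Keyboard
  employee Quinn (id=6) -> order Keyboard
  employee Alice (id=4) -> order Headphones
  employee Quinn (id=6) -> order Mouse
  employee Grace (id=5) -> order Keyboard
  employee Olivia (id=2) -> order Headphones
  employee Vic (id=1) -> order Mouse


7 rows:
Olivia, Keyboard, 3
Quinn, Keyboard, 1
Alice, Headphones, 5
Quinn, Mouse, 6
Grace, Keyboard, 8
Olivia, Headphones, 8
Vic, Mouse, 8
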